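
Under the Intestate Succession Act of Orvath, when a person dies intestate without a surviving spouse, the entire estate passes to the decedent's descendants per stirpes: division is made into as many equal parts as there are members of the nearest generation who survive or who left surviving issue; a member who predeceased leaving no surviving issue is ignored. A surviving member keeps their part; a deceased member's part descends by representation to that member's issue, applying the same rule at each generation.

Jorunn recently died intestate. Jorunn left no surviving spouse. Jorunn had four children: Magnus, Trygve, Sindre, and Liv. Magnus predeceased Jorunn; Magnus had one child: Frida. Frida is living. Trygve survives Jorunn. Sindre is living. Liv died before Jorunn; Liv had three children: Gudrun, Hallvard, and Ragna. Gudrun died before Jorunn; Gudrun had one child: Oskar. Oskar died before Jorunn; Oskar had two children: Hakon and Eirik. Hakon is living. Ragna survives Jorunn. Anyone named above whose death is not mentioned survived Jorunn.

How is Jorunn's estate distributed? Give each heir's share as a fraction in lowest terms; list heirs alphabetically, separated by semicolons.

There is no surviving spouse, so the entire estate passes to Jorunn's descendants per stirpes.
The estate is divided into 4 equal shares of 1/4 among Magnus, Trygve, Sindre, Liv.
Magnus predeceased; the 1/4 allotted to Magnus's branch passes to Magnus's issue by representation.
Frida is the sole taker at this level and receives the full 1/4.
Trygve is living and takes 1/4.
Sindre is living and takes 1/4.
Liv predeceased; the 1/4 allotted to Liv's branch passes to Liv's issue by representation.
The 1/4 is divided into 3 equal shares of 1/12 among Gudrun, Hallvard, Ragna.
Gudrun predeceased; the 1/12 allotted to Gudrun's branch passes to Gudrun's issue by representation.
Oskar's line is the sole branch at this level, so the full 1/12 passes to Oskar's issue by representation.
The 1/12 is divided into 2 equal shares of 1/24 among Hakon, Eirik.
Hakon is living and takes 1/24.
Eirik is living and takes 1/24.
Hallvard is living and takes 1/12.
Ragna is living and takes 1/12.

Eirik 1/24; Frida 1/4; Hakon 1/24; Hallvard 1/12; Ragna 1/12; Sindre 1/4; Trygve 1/4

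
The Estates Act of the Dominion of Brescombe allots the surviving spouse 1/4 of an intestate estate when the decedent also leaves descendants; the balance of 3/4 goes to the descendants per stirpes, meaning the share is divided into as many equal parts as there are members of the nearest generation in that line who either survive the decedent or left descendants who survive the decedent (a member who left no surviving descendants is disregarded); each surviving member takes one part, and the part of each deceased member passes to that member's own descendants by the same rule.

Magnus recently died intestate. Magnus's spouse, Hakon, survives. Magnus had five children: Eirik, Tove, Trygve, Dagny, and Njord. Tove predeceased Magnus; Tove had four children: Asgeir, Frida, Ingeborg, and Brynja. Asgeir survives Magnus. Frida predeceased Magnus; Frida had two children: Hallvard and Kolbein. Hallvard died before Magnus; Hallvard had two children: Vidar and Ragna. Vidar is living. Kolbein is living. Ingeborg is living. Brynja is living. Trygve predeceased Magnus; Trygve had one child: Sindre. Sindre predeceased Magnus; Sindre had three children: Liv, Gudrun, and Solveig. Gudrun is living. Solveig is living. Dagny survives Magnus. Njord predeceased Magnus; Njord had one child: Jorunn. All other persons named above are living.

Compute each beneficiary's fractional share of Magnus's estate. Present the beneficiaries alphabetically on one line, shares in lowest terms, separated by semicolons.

Asgeir 3/80; Brynja 3/80; Dagny 3/20; Eirik 3/20; Gudrun 1/20; Hakon 1/4; Ingeborg 3/80; Jorunn 3/20; Kolbein 3/160; Liv 1/20; Ragna 3/320; Solveig 1/20; Vidar 3/320

Hakon, as surviving spouse, takes 1/4.
The remaining 3/4 passes to Magnus's descendants per stirpes.
The 3/4 is divided into 5 equal shares of 3/20 among Eirik, Tove, Trygve, Dagny, Njord.
Eirik is living and takes 3/20.
Tove predeceased; the 3/20 allotted to Tove's branch passes to Tove's issue by representation.
The 3/20 is divided into 4 equal shares of 3/80 among Asgeir, Frida, Ingeborg, Brynja.
Asgeir is living and takes 3/80.
Frida predeceased; the 3/80 allotted to Frida's branch passes to Frida's issue by representation.
The 3/80 is divided into 2 equal shares of 3/160 among Hallvard, Kolbein.
Hallvard predeceased; the 3/160 allotted to Hallvard's branch passes to Hallvard's issue by representation.
The 3/160 is divided into 2 equal shares of 3/320 among Vidar, Ragna.
Vidar is living and takes 3/320.
Ragna is living and takes 3/320.
Kolbein is living and takes 3/160.
Ingeborg is living and takes 3/80.
Brynja is living and takes 3/80.
Trygve predeceased; the 3/20 allotted to Trygve's branch passes to Trygve's issue by representation.
Sindre's line is the sole branch at this level, so the full 3/20 passes to Sindre's issue by representation.
The 3/20 is divided into 3 equal shares of 1/20 among Liv, Gudrun, Solveig.
Liv is living and takes 1/20.
Gudrun is living and takes 1/20.
Solveig is living and takes 1/20.
Dagny is living and takes 3/20.
Njord predeceased; the 3/20 allotted to Njord's branch passes to Njord's issue by representation.
Jorunn is the sole taker at this level and receives the full 3/20.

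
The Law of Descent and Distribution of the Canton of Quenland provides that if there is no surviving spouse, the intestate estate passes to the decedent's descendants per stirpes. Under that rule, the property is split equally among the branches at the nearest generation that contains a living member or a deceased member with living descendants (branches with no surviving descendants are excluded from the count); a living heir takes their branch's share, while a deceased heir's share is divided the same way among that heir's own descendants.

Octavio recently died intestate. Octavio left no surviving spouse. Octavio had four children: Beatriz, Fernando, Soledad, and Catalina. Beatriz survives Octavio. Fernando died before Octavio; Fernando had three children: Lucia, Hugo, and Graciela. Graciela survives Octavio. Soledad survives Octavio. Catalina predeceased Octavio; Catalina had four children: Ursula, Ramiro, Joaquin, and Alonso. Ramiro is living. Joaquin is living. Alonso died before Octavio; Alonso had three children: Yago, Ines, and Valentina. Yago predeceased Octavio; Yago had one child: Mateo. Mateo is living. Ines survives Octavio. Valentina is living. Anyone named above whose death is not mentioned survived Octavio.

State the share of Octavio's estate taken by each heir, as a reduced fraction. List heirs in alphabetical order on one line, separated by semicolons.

Beatriz 1/4; Graciela 1/12; Hugo 1/12; Ines 1/48; Joaquin 1/16; Lucia 1/12; Mateo 1/48; Ramiro 1/16; Soledad 1/4; Ursula 1/16; Valentina 1/48

There is no surviving spouse, so the entire estate passes to Octavio's descendants per stirpes.
The estate is divided into 4 equal shares of 1/4 among Beatriz, Fernando, Soledad, Catalina.
Beatriz is living and takes 1/4.
Fernando predeceased; the 1/4 allotted to Fernando's branch passes to Fernando's issue by representation.
The 1/4 is divided into 3 equal shares of 1/12 among Lucia, Hugo, Graciela.
Lucia is living and takes 1/12.
Hugo is living and takes 1/12.
Graciela is living and takes 1/12.
Soledad is living and takes 1/4.
Catalina predeceased; the 1/4 allotted to Catalina's branch passes to Catalina's issue by representation.
The 1/4 is divided into 4 equal shares of 1/16 among Ursula, Ramiro, Joaquin, Alonso.
Ursula is living and takes 1/16.
Ramiro is living and takes 1/16.
Joaquin is living and takes 1/16.
Alonso predeceased; the 1/16 allotted to Alonso's branch passes to Alonso's issue by representation.
The 1/16 is divided into 3 equal shares of 1/48 among Yago, Ines, Valentina.
Yago predeceased; the 1/48 allotted to Yago's branch passes to Yago's issue by representation.
Mateo is the sole taker at this level and receives the full 1/48.
Ines is living and takes 1/48.
Valentina is living and takes 1/48.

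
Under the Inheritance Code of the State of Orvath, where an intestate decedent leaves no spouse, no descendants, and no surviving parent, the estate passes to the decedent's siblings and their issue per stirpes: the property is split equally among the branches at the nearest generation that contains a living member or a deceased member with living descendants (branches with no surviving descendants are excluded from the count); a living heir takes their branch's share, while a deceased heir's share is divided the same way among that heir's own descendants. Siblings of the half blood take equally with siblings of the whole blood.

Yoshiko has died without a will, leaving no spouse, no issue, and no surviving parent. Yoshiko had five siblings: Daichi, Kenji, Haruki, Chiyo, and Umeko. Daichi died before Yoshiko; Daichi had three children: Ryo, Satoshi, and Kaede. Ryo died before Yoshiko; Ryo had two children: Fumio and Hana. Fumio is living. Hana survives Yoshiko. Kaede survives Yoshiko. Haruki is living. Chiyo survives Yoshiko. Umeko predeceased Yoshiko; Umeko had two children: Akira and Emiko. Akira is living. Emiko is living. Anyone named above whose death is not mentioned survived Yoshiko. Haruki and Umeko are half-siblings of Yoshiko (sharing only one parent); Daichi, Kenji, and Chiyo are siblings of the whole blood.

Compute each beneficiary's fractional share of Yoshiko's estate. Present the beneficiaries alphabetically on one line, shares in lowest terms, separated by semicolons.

No spouse, descendants, or parent survives, so the estate passes to Yoshiko's siblings per stirpes.
Half-blood and whole-blood siblings take equally under the stated rule.
The estate is divided into 5 equal shares of 1/5 among Daichi, Kenji, Haruki, Chiyo, Umeko.
Daichi predeceased; the 1/5 allotted to Daichi's branch passes to Daichi's issue by representation.
The 1/5 is divided into 3 equal shares of 1/15 among Ryo, Satoshi, Kaede.
Ryo predeceased; the 1/15 allotted to Ryo's branch passes to Ryo's issue by representation.
The 1/15 is divided into 2 equal shares of 1/30 among Fumio, Hana.
Fumio is living and takes 1/30.
Hana is living and takes 1/30.
Satoshi is living and takes 1/15.
Kaede is living and takes 1/15.
Kenji is living and takes 1/5.
Haruki is living and takes 1/5.
Chiyo is living and takes 1/5.
Umeko predeceased; the 1/5 allotted to Umeko's branch passes to Umeko's issue by representation.
The 1/5 is divided into 2 equal shares of 1/10 among Akira, Emiko.
Akira is living and takes 1/10.
Emiko is living and takes 1/10.

Akira 1/10; Chiyo 1/5; Emiko 1/10; Fumio 1/30; Hana 1/30; Haruki 1/5; Kaede 1/15; Kenji 1/5; Satoshi 1/15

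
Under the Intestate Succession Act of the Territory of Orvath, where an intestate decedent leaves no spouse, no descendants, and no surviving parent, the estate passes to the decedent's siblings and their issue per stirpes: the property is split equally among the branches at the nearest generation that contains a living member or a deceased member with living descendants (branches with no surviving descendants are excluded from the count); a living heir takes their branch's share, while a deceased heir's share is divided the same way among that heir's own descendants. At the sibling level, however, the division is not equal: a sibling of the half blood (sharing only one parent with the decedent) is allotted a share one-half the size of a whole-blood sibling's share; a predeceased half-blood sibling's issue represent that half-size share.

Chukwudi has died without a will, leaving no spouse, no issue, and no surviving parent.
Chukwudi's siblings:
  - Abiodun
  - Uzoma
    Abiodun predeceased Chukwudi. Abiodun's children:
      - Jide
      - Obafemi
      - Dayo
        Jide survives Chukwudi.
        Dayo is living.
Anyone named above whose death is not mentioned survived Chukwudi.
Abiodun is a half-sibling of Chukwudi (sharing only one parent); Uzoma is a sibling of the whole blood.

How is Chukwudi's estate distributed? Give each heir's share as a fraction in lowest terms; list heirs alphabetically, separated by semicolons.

Dayo 1/9; Jide 1/9; Obafemi 1/9; Uzoma 2/3

No spouse, descendants, or parent survives, so the estate passes to Chukwudi's siblings per stirpes.
Half-blood siblings count for one-half the weight of whole-blood siblings at the initial division.
Dividing 1 in proportion to weights (total weight 3/2): Abiodun (weight 1/2) → 1/3; Uzoma (weight 1) → 2/3.
Abiodun predeceased; the 1/3 allotted to Abiodun's branch passes to Abiodun's issue by representation.
The 1/3 is divided into 3 equal shares of 1/9 among Jide, Obafemi, Dayo.
Jide is living and takes 1/9.
Obafemi is living and takes 1/9.
Dayo is living and takes 1/9.
Uzoma is living and takes 2/3.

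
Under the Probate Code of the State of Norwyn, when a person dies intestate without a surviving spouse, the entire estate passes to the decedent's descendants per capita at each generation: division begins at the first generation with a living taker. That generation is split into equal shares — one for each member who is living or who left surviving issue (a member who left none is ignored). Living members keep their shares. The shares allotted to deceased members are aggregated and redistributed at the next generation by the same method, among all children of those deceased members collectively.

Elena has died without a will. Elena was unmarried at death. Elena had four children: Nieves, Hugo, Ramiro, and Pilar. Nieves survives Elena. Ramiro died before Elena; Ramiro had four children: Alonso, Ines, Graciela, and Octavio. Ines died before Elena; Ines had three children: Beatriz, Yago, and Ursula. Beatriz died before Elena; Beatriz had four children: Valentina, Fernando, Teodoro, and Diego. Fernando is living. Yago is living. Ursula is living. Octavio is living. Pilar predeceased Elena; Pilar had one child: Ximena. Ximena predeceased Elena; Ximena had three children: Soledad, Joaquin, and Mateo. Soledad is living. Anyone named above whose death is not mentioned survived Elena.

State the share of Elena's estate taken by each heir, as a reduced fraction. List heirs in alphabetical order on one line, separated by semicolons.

Alonso 1/10; Diego 1/120; Fernando 1/120; Graciela 1/10; Hugo 1/4; Joaquin 1/30; Mateo 1/30; Nieves 1/4; Octavio 1/10; Soledad 1/30; Teodoro 1/120; Ursula 1/30; Valentina 1/120; Yago 1/30

There is no surviving spouse, so the entire estate passes to Elena's descendants per capita at each generation.
At generation 1 (Nieves, Hugo, Ramiro, Pilar) there are 4 shares of (1)/4 = 1/4 each.
Living: Nieves and Hugo — each takes 1/4.
Deceased: Ramiro and Pilar. Their combined 1/2 is pooled and carried to generation 2.
At generation 2 (Alonso, Ines, Graciela, Octavio, Ximena) there are 5 shares of (1/2)/5 = 1/10 each.
Living: Alonso, Graciela, and Octavio — each takes 1/10.
Deceased: Ines and Ximena. Their combined 1/5 is pooled and carried to generation 3.
At generation 3 (Beatriz, Yago, Ursula, Soledad, Joaquin, Mateo) there are 6 shares of (1/5)/6 = 1/30 each.
Living: Yago, Ursula, Soledad, Joaquin, and Mateo — each takes 1/30.
Deceased: Beatriz. That 1/30 share is carried to generation 4.
At generation 4 (Valentina, Fernando, Teodoro, Diego) there are 4 shares of (1/30)/4 = 1/120 each.
Living: Valentina, Fernando, Teodoro, and Diego — each takes 1/120.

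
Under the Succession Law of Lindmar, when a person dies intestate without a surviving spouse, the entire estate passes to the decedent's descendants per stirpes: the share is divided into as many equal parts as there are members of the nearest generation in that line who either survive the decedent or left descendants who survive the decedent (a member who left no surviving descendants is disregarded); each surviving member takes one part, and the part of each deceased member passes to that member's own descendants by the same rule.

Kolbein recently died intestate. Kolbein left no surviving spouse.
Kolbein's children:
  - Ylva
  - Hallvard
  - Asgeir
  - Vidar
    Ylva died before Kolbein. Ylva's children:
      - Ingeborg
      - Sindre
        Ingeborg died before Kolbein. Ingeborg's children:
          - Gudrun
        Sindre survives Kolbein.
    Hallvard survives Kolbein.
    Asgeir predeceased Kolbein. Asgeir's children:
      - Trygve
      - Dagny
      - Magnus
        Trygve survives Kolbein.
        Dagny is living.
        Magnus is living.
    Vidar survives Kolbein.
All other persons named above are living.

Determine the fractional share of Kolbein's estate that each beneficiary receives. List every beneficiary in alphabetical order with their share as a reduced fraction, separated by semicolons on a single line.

Dagny 1/12; Gudrun 1/8; Hallvard 1/4; Magnus 1/12; Sindre 1/8; Trygve 1/12; Vidar 1/4

There is no surviving spouse, so the entire estate passes to Kolbein's descendants per stirpes.
The estate is divided into 4 equal shares of 1/4 among Ylva, Hallvard, Asgeir, Vidar.
Ylva predeceased; the 1/4 allotted to Ylva's branch passes to Ylva's issue by representation.
The 1/4 is divided into 2 equal shares of 1/8 among Ingeborg, Sindre.
Ingeborg predeceased; the 1/8 allotted to Ingeborg's branch passes to Ingeborg's issue by representation.
Gudrun is the sole taker at this level and receives the full 1/8.
Sindre is living and takes 1/8.
Hallvard is living and takes 1/4.
Asgeir predeceased; the 1/4 allotted to Asgeir's branch passes to Asgeir's issue by representation.
The 1/4 is divided into 3 equal shares of 1/12 among Trygve, Dagny, Magnus.
Trygve is living and takes 1/12.
Dagny is living and takes 1/12.
Magnus is living and takes 1/12.
Vidar is living and takes 1/4.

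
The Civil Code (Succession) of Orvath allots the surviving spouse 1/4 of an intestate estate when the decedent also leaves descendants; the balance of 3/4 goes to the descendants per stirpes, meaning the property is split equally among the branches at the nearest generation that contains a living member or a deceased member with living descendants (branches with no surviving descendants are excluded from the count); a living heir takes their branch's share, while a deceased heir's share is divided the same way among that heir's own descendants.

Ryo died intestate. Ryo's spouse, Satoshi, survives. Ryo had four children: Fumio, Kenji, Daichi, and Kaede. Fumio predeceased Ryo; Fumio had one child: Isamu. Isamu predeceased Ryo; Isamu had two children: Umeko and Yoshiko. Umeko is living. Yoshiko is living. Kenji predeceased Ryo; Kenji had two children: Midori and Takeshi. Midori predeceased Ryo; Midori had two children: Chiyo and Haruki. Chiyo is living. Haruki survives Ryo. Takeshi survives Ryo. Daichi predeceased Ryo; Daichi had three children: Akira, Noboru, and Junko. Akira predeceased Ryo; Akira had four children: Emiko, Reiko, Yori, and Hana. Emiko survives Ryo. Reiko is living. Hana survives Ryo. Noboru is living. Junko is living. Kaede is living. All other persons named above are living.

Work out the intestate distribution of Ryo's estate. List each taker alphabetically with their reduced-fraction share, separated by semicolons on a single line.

Chiyo 3/64; Emiko 1/64; Hana 1/64; Haruki 3/64; Junko 1/16; Kaede 3/16; Noboru 1/16; Reiko 1/64; Satoshi 1/4; Takeshi 3/32; Umeko 3/32; Yori 1/64; Yoshiko 3/32

Satoshi, as surviving spouse, takes 1/4.
The remaining 3/4 passes to Ryo's descendants per stirpes.
The 3/4 is divided into 4 equal shares of 3/16 among Fumio, Kenji, Daichi, Kaede.
Fumio predeceased; the 3/16 allotted to Fumio's branch passes to Fumio's issue by representation.
Isamu's line is the sole branch at this level, so the full 3/16 passes to Isamu's issue by representation.
The 3/16 is divided into 2 equal shares of 3/32 among Umeko, Yoshiko.
Umeko is living and takes 3/32.
Yoshiko is living and takes 3/32.
Kenji predeceased; the 3/16 allotted to Kenji's branch passes to Kenji's issue by representation.
The 3/16 is divided into 2 equal shares of 3/32 among Midori, Takeshi.
Midori predeceased; the 3/32 allotted to Midori's branch passes to Midori's issue by representation.
The 3/32 is divided into 2 equal shares of 3/64 among Chiyo, Haruki.
Chiyo is living and takes 3/64.
Haruki is living and takes 3/64.
Takeshi is living and takes 3/32.
Daichi predeceased; the 3/16 allotted to Daichi's branch passes to Daichi's issue by representation.
The 3/16 is divided into 3 equal shares of 1/16 among Akira, Noboru, Junko.
Akira predeceased; the 1/16 allotted to Akira's branch passes to Akira's issue by representation.
The 1/16 is divided into 4 equal shares of 1/64 among Emiko, Reiko, Yori, Hana.
Emiko is living and takes 1/64.
Reiko is living and takes 1/64.
Yori is living and takes 1/64.
Hana is living and takes 1/64.
Noboru is living and takes 1/16.
Junko is living and takes 1/16.
Kaede is living and takes 3/16.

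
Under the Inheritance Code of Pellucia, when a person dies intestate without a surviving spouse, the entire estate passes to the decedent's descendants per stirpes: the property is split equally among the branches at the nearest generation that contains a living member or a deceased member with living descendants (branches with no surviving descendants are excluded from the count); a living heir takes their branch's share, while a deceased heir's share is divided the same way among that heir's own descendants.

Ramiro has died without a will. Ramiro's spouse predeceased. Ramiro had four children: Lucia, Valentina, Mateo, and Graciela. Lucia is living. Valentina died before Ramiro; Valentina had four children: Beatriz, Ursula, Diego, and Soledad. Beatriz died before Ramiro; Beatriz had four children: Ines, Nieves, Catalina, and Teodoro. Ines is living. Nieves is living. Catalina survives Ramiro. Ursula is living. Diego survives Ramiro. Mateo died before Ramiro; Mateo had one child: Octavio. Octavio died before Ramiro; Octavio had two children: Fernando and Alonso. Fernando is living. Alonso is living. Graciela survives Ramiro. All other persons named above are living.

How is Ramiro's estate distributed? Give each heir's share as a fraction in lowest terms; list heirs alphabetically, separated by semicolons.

Alonso 1/8; Catalina 1/64; Diego 1/16; Fernando 1/8; Graciela 1/4; Ines 1/64; Lucia 1/4; Nieves 1/64; Soledad 1/16; Teodoro 1/64; Ursula 1/16

There is no surviving spouse, so the entire estate passes to Ramiro's descendants per stirpes.
The estate is divided into 4 equal shares of 1/4 among Lucia, Valentina, Mateo, Graciela.
Lucia is living and takes 1/4.
Valentina predeceased; the 1/4 allotted to Valentina's branch passes to Valentina's issue by representation.
The 1/4 is divided into 4 equal shares of 1/16 among Beatriz, Ursula, Diego, Soledad.
Beatriz predeceased; the 1/16 allotted to Beatriz's branch passes to Beatriz's issue by representation.
The 1/16 is divided into 4 equal shares of 1/64 among Ines, Nieves, Catalina, Teodoro.
Ines is living and takes 1/64.
Nieves is living and takes 1/64.
Catalina is living and takes 1/64.
Teodoro is living and takes 1/64.
Ursula is living and takes 1/16.
Diego is living and takes 1/16.
Soledad is living and takes 1/16.
Mateo predeceased; the 1/4 allotted to Mateo's branch passes to Mateo's issue by representation.
Octavio's line is the sole branch at this level, so the full 1/4 passes to Octavio's issue by representation.
The 1/4 is divided into 2 equal shares of 1/8 among Fernando, Alonso.
Fernando is living and takes 1/8.
Alonso is living and takes 1/8.
Graciela is living and takes 1/4.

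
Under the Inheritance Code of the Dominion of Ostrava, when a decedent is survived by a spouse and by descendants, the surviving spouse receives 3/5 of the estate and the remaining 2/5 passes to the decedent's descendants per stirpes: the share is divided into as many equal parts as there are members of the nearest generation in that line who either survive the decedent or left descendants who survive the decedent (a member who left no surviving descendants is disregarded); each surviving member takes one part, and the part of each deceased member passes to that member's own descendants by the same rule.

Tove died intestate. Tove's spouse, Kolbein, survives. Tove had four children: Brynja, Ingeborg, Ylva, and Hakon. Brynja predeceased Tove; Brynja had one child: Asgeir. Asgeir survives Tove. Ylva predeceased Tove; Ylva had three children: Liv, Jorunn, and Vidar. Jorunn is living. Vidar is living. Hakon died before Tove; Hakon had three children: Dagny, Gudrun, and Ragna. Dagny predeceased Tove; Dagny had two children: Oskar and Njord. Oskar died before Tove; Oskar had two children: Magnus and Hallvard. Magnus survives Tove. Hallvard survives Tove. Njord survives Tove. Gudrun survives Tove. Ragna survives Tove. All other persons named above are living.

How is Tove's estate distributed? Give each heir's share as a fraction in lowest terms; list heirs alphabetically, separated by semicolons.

Asgeir 1/10; Gudrun 1/30; Hallvard 1/120; Ingeborg 1/10; Jorunn 1/30; Kolbein 3/5; Liv 1/30; Magnus 1/120; Njord 1/60; Ragna 1/30; Vidar 1/30

Kolbein, as surviving spouse, takes 3/5.
The remaining 2/5 passes to Tove's descendants per stirpes.
The 2/5 is divided into 4 equal shares of 1/10 among Brynja, Ingeborg, Ylva, Hakon.
Brynja predeceased; the 1/10 allotted to Brynja's branch passes to Brynja's issue by representation.
Asgeir is the sole taker at this level and receives the full 1/10.
Ingeborg is living and takes 1/10.
Ylva predeceased; the 1/10 allotted to Ylva's branch passes to Ylva's issue by representation.
The 1/10 is divided into 3 equal shares of 1/30 among Liv, Jorunn, Vidar.
Liv is living and takes 1/30.
Jorunn is living and takes 1/30.
Vidar is living and takes 1/30.
Hakon predeceased; the 1/10 allotted to Hakon's branch passes to Hakon's issue by representation.
The 1/10 is divided into 3 equal shares of 1/30 among Dagny, Gudrun, Ragna.
Dagny predeceased; the 1/30 allotted to Dagny's branch passes to Dagny's issue by representation.
The 1/30 is divided into 2 equal shares of 1/60 among Oskar, Njord.
Oskar predeceased; the 1/60 allotted to Oskar's branch passes to Oskar's issue by representation.
The 1/60 is divided into 2 equal shares of 1/120 among Magnus, Hallvard.
Magnus is living and takes 1/120.
Hallvard is living and takes 1/120.
Njord is living and takes 1/60.
Gudrun is living and takes 1/30.
Ragna is living and takes 1/30.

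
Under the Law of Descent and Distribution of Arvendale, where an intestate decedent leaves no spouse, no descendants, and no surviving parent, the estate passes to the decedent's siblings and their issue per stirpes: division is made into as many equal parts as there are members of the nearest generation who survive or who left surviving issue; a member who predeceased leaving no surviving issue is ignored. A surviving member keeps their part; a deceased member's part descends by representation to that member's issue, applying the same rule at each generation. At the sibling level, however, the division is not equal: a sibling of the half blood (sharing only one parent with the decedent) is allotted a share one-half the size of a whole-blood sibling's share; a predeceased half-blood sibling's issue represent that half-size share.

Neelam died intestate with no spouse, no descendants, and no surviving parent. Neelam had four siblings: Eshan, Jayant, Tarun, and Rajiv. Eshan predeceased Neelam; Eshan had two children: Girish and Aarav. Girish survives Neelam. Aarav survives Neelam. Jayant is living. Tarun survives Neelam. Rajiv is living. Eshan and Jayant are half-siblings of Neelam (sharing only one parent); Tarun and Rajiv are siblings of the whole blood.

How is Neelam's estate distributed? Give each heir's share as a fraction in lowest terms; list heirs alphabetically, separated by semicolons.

Aarav 1/12; Girish 1/12; Jayant 1/6; Rajiv 1/3; Tarun 1/3

No spouse, descendants, or parent survives, so the estate passes to Neelam's siblings per stirpes.
Half-blood siblings count for one-half the weight of whole-blood siblings at the initial division.
Dividing 1 in proportion to weights (total weight 3): Eshan (weight 1/2) → 1/6; Jayant (weight 1/2) → 1/6; Tarun (weight 1) → 1/3; Rajiv (weight 1) → 1/3.
Eshan predeceased; the 1/6 allotted to Eshan's branch passes to Eshan's issue by representation.
The 1/6 is divided into 2 equal shares of 1/12 among Girish, Aarav.
Girish is living and takes 1/12.
Aarav is living and takes 1/12.
Jayant is living and takes 1/6.
Tarun is living and takes 1/3.
Rajiv is living and takes 1/3.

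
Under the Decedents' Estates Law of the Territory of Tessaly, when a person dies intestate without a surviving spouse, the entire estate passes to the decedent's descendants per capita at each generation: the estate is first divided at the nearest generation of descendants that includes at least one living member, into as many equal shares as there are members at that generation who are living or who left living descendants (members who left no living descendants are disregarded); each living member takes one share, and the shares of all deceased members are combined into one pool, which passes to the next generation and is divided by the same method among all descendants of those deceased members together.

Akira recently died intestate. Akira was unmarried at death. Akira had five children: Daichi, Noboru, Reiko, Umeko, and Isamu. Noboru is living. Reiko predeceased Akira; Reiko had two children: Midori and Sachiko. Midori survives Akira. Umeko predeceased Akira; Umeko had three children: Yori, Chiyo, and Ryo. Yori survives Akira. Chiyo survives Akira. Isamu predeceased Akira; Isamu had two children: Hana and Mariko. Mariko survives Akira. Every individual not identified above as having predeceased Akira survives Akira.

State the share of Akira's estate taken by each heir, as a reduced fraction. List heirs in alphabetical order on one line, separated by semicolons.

There is no surviving spouse, so the entire estate passes to Akira's descendants per capita at each generation.
At generation 1 (Daichi, Noboru, Reiko, Umeko, Isamu) there are 5 shares of (1)/5 = 1/5 each.
Living: Daichi and Noboru — each takes 1/5.
Deceased: Reiko, Umeko, and Isamu. Their combined 3/5 is pooled and carried to generation 2.
At generation 2 (Midori, Sachiko, Yori, Chiyo, Ryo, Hana, Mariko) there are 7 shares of (3/5)/7 = 3/35 each.
Living: Midori, Sachiko, Yori, Chiyo, Ryo, Hana, and Mariko — each takes 3/35.

Chiyo 3/35; Daichi 1/5; Hana 3/35; Mariko 3/35; Midori 3/35; Noboru 1/5; Ryo 3/35; Sachiko 3/35; Yori 3/35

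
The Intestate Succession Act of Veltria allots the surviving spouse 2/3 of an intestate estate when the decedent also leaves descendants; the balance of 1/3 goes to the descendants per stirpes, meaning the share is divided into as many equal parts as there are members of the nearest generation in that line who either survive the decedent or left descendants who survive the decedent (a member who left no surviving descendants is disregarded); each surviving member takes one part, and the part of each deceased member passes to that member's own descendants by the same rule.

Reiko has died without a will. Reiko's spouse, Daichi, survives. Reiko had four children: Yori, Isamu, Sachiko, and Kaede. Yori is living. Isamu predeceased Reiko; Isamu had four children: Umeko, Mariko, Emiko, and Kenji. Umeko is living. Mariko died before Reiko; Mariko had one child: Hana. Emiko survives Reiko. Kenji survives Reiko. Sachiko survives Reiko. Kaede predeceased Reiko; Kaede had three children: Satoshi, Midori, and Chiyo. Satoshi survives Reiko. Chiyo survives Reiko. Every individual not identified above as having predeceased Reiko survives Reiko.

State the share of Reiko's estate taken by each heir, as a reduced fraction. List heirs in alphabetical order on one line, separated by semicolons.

Daichi, as surviving spouse, takes 2/3.
The remaining 1/3 passes to Reiko's descendants per stirpes.
The 1/3 is divided into 4 equal shares of 1/12 among Yori, Isamu, Sachiko, Kaede.
Yori is living and takes 1/12.
Isamu predeceased; the 1/12 allotted to Isamu's branch passes to Isamu's issue by representation.
The 1/12 is divided into 4 equal shares of 1/48 among Umeko, Mariko, Emiko, Kenji.
Umeko is living and takes 1/48.
Mariko predeceased; the 1/48 allotted to Mariko's branch passes to Mariko's issue by representation.
Hana is the sole taker at this level and receives the full 1/48.
Emiko is living and takes 1/48.
Kenji is living and takes 1/48.
Sachiko is living and takes 1/12.
Kaede predeceased; the 1/12 allotted to Kaede's branch passes to Kaede's issue by representation.
The 1/12 is divided into 3 equal shares of 1/36 among Satoshi, Midori, Chiyo.
Satoshi is living and takes 1/36.
Midori is living and takes 1/36.
Chiyo is living and takes 1/36.

Chiyo 1/36; Daichi 2/3; Emiko 1/48; Hana 1/48; Kenji 1/48; Midori 1/36; Sachiko 1/12; Satoshi 1/36; Umeko 1/48; Yori 1/12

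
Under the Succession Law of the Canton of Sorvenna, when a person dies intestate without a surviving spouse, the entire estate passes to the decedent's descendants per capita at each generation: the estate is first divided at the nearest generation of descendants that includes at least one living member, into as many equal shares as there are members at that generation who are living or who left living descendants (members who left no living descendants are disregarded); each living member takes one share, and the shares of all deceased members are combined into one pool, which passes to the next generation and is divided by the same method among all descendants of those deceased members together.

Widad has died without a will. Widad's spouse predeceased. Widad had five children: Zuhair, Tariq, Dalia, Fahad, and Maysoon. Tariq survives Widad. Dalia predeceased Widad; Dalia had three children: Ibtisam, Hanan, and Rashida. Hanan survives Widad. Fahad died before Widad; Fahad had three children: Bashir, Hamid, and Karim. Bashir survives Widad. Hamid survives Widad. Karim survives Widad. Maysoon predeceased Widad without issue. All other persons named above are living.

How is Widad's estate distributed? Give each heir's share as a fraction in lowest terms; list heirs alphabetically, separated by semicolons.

Bashir 1/12; Hamid 1/12; Hanan 1/12; Ibtisam 1/12; Karim 1/12; Rashida 1/12; Tariq 1/4; Zuhair 1/4

There is no surviving spouse, so the entire estate passes to Widad's descendants per capita at each generation.
At generation 1 (Zuhair, Tariq, Dalia, Fahad) there are 4 shares of (1)/4 = 1/4 each.
Living: Zuhair and Tariq — each takes 1/4.
Deceased: Dalia and Fahad. Their combined 1/2 is pooled and carried to generation 2.
At generation 2 (Ibtisam, Hanan, Rashida, Bashir, Hamid, Karim) there are 6 shares of (1/2)/6 = 1/12 each.
Living: Ibtisam, Hanan, Rashida, Bashir, Hamid, and Karim — each takes 1/12.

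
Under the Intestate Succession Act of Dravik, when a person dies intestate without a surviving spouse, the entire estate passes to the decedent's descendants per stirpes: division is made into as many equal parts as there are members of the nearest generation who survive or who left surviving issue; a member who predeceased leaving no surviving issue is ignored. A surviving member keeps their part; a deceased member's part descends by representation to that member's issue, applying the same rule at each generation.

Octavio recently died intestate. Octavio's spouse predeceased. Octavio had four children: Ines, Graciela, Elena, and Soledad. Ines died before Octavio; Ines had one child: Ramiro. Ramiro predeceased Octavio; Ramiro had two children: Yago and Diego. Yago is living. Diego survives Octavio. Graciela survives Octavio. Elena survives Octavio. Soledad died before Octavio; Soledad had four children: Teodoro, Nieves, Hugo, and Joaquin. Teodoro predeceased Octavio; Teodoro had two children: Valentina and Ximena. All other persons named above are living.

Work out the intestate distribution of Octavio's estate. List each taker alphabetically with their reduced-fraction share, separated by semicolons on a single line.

There is no surviving spouse, so the entire estate passes to Octavio's descendants per stirpes.
The estate is divided into 4 equal shares of 1/4 among Ines, Graciela, Elena, Soledad.
Ines predeceased; the 1/4 allotted to Ines's branch passes to Ines's issue by representation.
Ramiro's line is the sole branch at this level, so the full 1/4 passes to Ramiro's issue by representation.
The 1/4 is divided into 2 equal shares of 1/8 among Yago, Diego.
Yago is living and takes 1/8.
Diego is living and takes 1/8.
Graciela is living and takes 1/4.
Elena is living and takes 1/4.
Soledad predeceased; the 1/4 allotted to Soledad's branch passes to Soledad's issue by representation.
The 1/4 is divided into 4 equal shares of 1/16 among Teodoro, Nieves, Hugo, Joaquin.
Teodoro predeceased; the 1/16 allotted to Teodoro's branch passes to Teodoro's issue by representation.
The 1/16 is divided into 2 equal shares of 1/32 among Valentina, Ximena.
Valentina is living and takes 1/32.
Ximena is living and takes 1/32.
Nieves is living and takes 1/16.
Hugo is living and takes 1/16.
Joaquin is living and takes 1/16.

Diego 1/8; Elena 1/4; Graciela 1/4; Hugo 1/16; Joaquin 1/16; Nieves 1/16; Valentina 1/32; Ximena 1/32; Yago 1/8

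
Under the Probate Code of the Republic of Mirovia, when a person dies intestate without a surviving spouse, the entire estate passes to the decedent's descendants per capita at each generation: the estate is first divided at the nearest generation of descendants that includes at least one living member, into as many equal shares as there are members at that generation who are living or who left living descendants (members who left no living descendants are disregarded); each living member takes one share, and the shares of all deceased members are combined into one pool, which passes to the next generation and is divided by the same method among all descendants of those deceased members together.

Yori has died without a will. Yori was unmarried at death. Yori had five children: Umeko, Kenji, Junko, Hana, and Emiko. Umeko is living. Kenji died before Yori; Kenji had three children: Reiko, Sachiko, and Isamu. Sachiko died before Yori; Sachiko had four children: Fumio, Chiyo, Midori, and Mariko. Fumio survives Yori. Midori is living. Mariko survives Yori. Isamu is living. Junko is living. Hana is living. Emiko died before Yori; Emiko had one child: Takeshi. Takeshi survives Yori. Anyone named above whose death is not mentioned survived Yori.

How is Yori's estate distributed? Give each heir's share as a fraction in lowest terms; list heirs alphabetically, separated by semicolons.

There is no surviving spouse, so the entire estate passes to Yori's descendants per capita at each generation.
At generation 1 (Umeko, Kenji, Junko, Hana, Emiko) there are 5 shares of (1)/5 = 1/5 each.
Living: Umeko, Junko, and Hana — each takes 1/5.
Deceased: Kenji and Emiko. Their combined 2/5 is pooled and carried to generation 2.
At generation 2 (Reiko, Sachiko, Isamu, Takeshi) there are 4 shares of (2/5)/4 = 1/10 each.
Living: Reiko, Isamu, and Takeshi — each takes 1/10.
Deceased: Sachiko. That 1/10 share is carried to generation 3.
At generation 3 (Fumio, Chiyo, Midori, Mariko) there are 4 shares of (1/10)/4 = 1/40 each.
Living: Fumio, Chiyo, Midori, and Mariko — each takes 1/40.

Chiyo 1/40; Fumio 1/40; Hana 1/5; Isamu 1/10; Junko 1/5; Mariko 1/40; Midori 1/40; Reiko 1/10; Takeshi 1/10; Umeko 1/5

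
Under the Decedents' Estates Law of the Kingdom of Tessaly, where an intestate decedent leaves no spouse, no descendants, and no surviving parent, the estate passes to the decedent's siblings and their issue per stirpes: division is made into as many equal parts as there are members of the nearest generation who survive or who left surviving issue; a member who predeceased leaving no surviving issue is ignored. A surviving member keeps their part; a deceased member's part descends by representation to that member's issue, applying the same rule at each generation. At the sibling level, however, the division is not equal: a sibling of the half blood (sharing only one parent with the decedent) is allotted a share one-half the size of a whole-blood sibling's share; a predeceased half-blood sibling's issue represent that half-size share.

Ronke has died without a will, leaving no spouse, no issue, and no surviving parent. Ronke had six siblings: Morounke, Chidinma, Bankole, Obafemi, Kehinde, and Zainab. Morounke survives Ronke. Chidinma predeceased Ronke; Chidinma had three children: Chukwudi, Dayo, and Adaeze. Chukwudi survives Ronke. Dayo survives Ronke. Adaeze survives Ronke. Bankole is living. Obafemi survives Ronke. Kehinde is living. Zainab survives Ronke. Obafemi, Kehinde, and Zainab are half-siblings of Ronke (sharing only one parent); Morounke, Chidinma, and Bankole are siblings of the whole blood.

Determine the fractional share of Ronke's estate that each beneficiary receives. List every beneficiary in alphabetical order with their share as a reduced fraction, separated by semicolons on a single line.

No spouse, descendants, or parent survives, so the estate passes to Ronke's siblings per stirpes.
Half-blood siblings count for one-half the weight of whole-blood siblings at the initial division.
Dividing 1 in proportion to weights (total weight 9/2): Morounke (weight 1) → 2/9; Chidinma (weight 1) → 2/9; Bankole (weight 1) → 2/9; Obafemi (weight 1/2) → 1/9; Kehinde (weight 1/2) → 1/9; Zainab (weight 1/2) → 1/9.
Morounke is living and takes 2/9.
Chidinma predeceased; the 2/9 allotted to Chidinma's branch passes to Chidinma's issue by representation.
The 2/9 is divided into 3 equal shares of 2/27 among Chukwudi, Dayo, Adaeze.
Chukwudi is living and takes 2/27.
Dayo is living and takes 2/27.
Adaeze is living and takes 2/27.
Bankole is living and takes 2/9.
Obafemi is living and takes 1/9.
Kehinde is living and takes 1/9.
Zainab is living and takes 1/9.

Adaeze 2/27; Bankole 2/9; Chukwudi 2/27; Dayo 2/27; Kehinde 1/9; Morounke 2/9; Obafemi 1/9; Zainab 1/9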